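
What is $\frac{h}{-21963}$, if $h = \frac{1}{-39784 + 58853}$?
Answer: $- \frac{1}{418812447} \approx -2.3877 \cdot 10^{-9}$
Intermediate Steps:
$h = \frac{1}{19069} \approx 5.2441 \cdot 10^{-5}$
$\frac{h}{-21963} = \frac{1}{19069 \left(-21963\right)} = \frac{1}{19069} \left(- \frac{1}{21963}\right) = - \frac{1}{418812447}$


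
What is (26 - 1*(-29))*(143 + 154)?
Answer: 16335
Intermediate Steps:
(26 - 1*(-29))*(143 + 154) = (26 + 29)*297 = 55*297 = 16335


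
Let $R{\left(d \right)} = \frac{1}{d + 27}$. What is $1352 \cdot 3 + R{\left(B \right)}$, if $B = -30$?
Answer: $\frac{12167}{3} \approx 4055.7$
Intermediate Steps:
$R{\left(d \right)} = \frac{1}{27 + d}$
$1352 \cdot 3 + R{\left(B \right)} = 1352 \cdot 3 + \frac{1}{27 - 30} = 4056 + \frac{1}{-3} = 4056 - \frac{1}{3} = \frac{12167}{3}$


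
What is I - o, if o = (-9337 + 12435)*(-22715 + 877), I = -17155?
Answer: 67636969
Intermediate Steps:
o = -67654124 (o = 3098*(-21838) = -67654124)
I - o = -17155 - 1*(-67654124) = -17155 + 67654124 = 67636969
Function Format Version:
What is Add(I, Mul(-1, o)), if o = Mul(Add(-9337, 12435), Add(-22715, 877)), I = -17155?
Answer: 67636969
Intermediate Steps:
o = -67654124 (o = Mul(3098, -21838) = -67654124)
Add(I, Mul(-1, o)) = Add(-17155, Mul(-1, -67654124)) = Add(-17155, 67654124) = 67636969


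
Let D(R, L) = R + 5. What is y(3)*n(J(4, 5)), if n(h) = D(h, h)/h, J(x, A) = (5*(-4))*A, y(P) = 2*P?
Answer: 57/10 ≈ 5.7000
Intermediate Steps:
D(R, L) = 5 + R
J(x, A) = -20*A
n(h) = (5 + h)/h
y(3)*n(J(4, 5)) = (2*3)*((5 - 20*5)/((-20*5))) = 6*((5 - 100)/(-100)) = 6*(-1/100*(-95)) = 6*(19/20) = 57/10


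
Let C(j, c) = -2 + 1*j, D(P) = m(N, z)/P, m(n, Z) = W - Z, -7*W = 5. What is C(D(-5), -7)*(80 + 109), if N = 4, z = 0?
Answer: -351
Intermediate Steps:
W = -5/7 (W = -⅐*5 = -5/7 ≈ -0.71429)
m(n, Z) = -5/7 - Z
D(P) = -5/(7*P) (D(P) = (-5/7 - 1*0)/P = (-5/7 + 0)/P = -5/(7*P))
C(j, c) = -2 + j
C(D(-5), -7)*(80 + 109) = (-2 - 5/7/(-5))*(80 + 109) = (-2 - 5/7*(-⅕))*189 = (-2 + ⅐)*189 = -13/7*189 = -351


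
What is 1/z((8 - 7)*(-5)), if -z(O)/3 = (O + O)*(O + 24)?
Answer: 1/570 ≈ 0.0017544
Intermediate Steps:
z(O) = -6*O*(24 + O) (z(O) = -3*(O + O)*(O + 24) = -3*2*O*(24 + O) = -6*O*(24 + O))
1/z((8 - 7)*(-5)) = 1/(-6*(8 - 7)*(-5)*(24 + (8 - 7)*(-5))) = 1/(-6*1*(-5)*(24 + 1*(-5))) = 1/(-6*(-5)*(24 - 5)) = 1/(-6*(-5)*19) = 1/570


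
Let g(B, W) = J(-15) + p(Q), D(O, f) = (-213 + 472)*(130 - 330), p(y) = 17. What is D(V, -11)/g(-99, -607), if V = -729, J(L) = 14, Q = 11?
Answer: -51800/31 ≈ -1671.0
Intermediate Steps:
D(O, f) = -51800 (D(O, f) = 259*(-200) = -51800)
g(B, W) = 31 (g(B, W) = 14 + 17 = 31)
D(V, -11)/g(-99, -607) = -51800/31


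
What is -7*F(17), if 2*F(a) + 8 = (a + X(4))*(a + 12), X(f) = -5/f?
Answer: -12565/8 ≈ -1570.6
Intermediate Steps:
F(a) = -4 + (12 + a)*(-5/4 + a)/2 (F(a) = -4 + ((a - 5/4)*(a + 12))/2 = -4 + ((a - 5*¼)*(12 + a))/2 = -4 + ((a - 5/4)*(12 + a))/2 = -4 + ((-5/4 + a)*(12 + a))/2 = -4 + ((12 + a)*(-5/4 + a))/2 = -4 + (12 + a)*(-5/4 + a)/2)
-7*F(17) = -7*(-23/2 + (½)*17² + (43/8)*17) = -7*(-23/2 + (½)*289 + 731/8) = -7*(-23/2 + 289/2 + 731/8) = -7*1795/8 = -12565/8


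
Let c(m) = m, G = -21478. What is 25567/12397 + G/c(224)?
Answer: -18609697/198352 ≈ -93.822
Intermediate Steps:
25567/12397 + G/c(224) = 25567/12397 - 21478/224 = 25567*(1/12397) - 21478*1/224 = 25567/12397 - 10739/112 = -18609697/198352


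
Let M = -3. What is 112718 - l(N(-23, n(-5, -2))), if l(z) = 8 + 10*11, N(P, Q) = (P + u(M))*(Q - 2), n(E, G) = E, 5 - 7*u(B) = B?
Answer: 112600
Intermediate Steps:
u(B) = 5/7 - B/7
N(P, Q) = (-2 + Q)*(8/7 + P) (N(P, Q) = (P + (5/7 - 1/7*(-3)))*(Q - 2) = (P + (5/7 + 3/7))*(-2 + Q) = (P + 8/7)*(-2 + Q) = (8/7 + P)*(-2 + Q) = (-2 + Q)*(8/7 + P))
l(z) = 118 (l(z) = 8 + 110 = 118)
112718 - l(N(-23, n(-5, -2))) = 112718 - 1*118 = 112718 - 118 = 112600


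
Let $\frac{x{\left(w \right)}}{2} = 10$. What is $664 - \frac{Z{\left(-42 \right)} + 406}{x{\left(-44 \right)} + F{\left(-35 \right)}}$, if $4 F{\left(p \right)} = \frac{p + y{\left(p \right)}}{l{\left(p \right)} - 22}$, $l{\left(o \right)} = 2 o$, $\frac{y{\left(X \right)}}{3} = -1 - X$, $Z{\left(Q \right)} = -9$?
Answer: $\frac{4696456}{7293} \approx 643.97$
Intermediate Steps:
$x{\left(w \right)} = 20$ ($x{\left(w \right)} = 2 \cdot 10 = 20$)
$y{\left(X \right)} = -3 - 3 X$ ($y{\left(X \right)} = 3 \left(-1 - X\right) = -3 - 3 X$)
$F{\left(p \right)} = \frac{-3 - 2 p}{4 \left(-22 + 2 p\right)}$ ($F{\left(p \right)} = \frac{\left(p - \left(3 + 3 p\right)\right) \frac{1}{2 p - 22}}{4} = \frac{\left(-3 - 2 p\right) \frac{1}{-22 + 2 p}}{4} = \frac{\frac{1}{-22 + 2 p} \left(-3 - 2 p\right)}{4} = \frac{-3 - 2 p}{4 \left(-22 + 2 p\right)}$)
$664 - \frac{Z{\left(-42 \right)} + 406}{x{\left(-44 \right)} + F{\left(-35 \right)}} = 664 - \frac{-9 + 406}{20 + \frac{-3 - -70}{8 \left(-11 - 35\right)}} = 664 - \frac{397}{20 + \frac{-3 + 70}{8 \left(-46\right)}} = 664 - \frac{397}{20 + \frac{1}{8} \left(- \frac{1}{46}\right) 67} = 664 - \frac{397}{20 - \frac{67}{368}} = 664 - \frac{397}{\frac{7293}{368}} = 664 - 397 \cdot \frac{368}{7293} = 664 - \frac{146096}{7293} = \frac{4696456}{7293}$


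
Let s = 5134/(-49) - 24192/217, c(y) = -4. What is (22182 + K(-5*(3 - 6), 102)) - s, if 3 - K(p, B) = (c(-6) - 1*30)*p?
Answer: 34802203/1519 ≈ 22911.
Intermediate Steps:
K(p, B) = 3 + 34*p (K(p, B) = 3 - (-4 - 1*30)*p = 3 - (-4 - 30)*p = 3 - (-34)*p = 3 + 34*p)
s = -328498/1519 (s = 5134*(-1/49) - 24192*1/217 = -5134/49 - 3456/31 = -328498/1519 ≈ -216.26)
(22182 + K(-5*(3 - 6), 102)) - s = (22182 + (3 + 34*(-5*(3 - 6)))) - 1*(-328498/1519) = (22182 + (3 + 34*(-5*(-3)))) + 328498/1519 = (22182 + (3 + 34*15)) + 328498/1519 = (22182 + (3 + 510)) + 328498/1519 = (22182 + 513) + 328498/1519 = 22695 + 328498/1519 = 34802203/1519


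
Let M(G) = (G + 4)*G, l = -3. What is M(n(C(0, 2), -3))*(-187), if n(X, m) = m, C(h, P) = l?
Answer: 561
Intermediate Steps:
C(h, P) = -3
M(G) = G*(4 + G) (M(G) = (4 + G)*G = G*(4 + G))
M(n(C(0, 2), -3))*(-187) = -3*(4 - 3)*(-187) = -3*1*(-187) = -3*(-187) = 561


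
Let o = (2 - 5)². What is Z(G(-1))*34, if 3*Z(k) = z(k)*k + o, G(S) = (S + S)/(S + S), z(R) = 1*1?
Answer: 340/3 ≈ 113.33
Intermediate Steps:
z(R) = 1
o = 9 (o = (-3)² = 9)
G(S) = 1 (G(S) = (2*S)/((2*S)) = (2*S)*(1/(2*S)) = 1)
Z(k) = 3 + k/3 (Z(k) = (1*k + 9)/3 = (k + 9)/3 = (9 + k)/3 = 3 + k/3)
Z(G(-1))*34 = (3 + (⅓)*1)*34 = (3 + ⅓)*34 = (10/3)*34 = 340/3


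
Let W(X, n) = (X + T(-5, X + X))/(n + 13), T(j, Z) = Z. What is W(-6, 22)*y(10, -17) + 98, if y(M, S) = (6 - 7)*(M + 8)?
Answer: 3754/35 ≈ 107.26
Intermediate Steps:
y(M, S) = -8 - M (y(M, S) = -(8 + M) = -8 - M)
W(X, n) = 3*X/(13 + n) (W(X, n) = (X + (X + X))/(n + 13) = (X + 2*X)/(13 + n) = (3*X)/(13 + n) = 3*X/(13 + n))
W(-6, 22)*y(10, -17) + 98 = (3*(-6)/(13 + 22))*(-8 - 1*10) + 98 = (3*(-6)/35)*(-8 - 10) + 98 = (3*(-6)*(1/35))*(-18) + 98 = -18/35*(-18) + 98 = 324/35 + 98 = 3754/35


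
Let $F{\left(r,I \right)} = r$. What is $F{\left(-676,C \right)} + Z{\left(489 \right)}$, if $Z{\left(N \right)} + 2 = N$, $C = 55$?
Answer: $-189$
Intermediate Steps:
$Z{\left(N \right)} = -2 + N$
$F{\left(-676,C \right)} + Z{\left(489 \right)} = -676 + \left(-2 + 489\right) = -676 + 487 = -189$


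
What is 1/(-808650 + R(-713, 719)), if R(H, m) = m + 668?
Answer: -1/807263 ≈ -1.2388e-6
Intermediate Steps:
R(H, m) = 668 + m
1/(-808650 + R(-713, 719)) = 1/(-808650 + (668 + 719)) = 1/(-808650 + 1387) = 1/(-807263) = -1/807263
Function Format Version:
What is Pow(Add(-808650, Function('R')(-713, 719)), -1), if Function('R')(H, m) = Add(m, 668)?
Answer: Rational(-1, 807263) ≈ -1.2388e-6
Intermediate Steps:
Function('R')(H, m) = Add(668, m)
Pow(Add(-808650, Function('R')(-713, 719)), -1) = Pow(Add(-808650, Add(668, 719)), -1) = Pow(Add(-808650, 1387), -1) = Pow(-807263, -1) = Rational(-1, 807263)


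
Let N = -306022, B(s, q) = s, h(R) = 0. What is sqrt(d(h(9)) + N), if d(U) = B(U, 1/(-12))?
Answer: I*sqrt(306022) ≈ 553.19*I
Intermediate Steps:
d(U) = U
sqrt(d(h(9)) + N) = sqrt(0 - 306022) = sqrt(-306022) = I*sqrt(306022)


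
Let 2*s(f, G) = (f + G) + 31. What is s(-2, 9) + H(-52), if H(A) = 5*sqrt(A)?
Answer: 19 + 10*I*sqrt(13) ≈ 19.0 + 36.056*I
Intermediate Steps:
s(f, G) = 31/2 + G/2 + f/2 (s(f, G) = ((f + G) + 31)/2 = ((G + f) + 31)/2 = (31 + G + f)/2 = 31/2 + G/2 + f/2)
s(-2, 9) + H(-52) = (31/2 + (1/2)*9 + (1/2)*(-2)) + 5*sqrt(-52) = (31/2 + 9/2 - 1) + 5*(2*I*sqrt(13)) = 19 + 10*I*sqrt(13)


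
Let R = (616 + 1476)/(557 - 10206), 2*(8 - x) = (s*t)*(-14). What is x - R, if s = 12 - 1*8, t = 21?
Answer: 5752896/9649 ≈ 596.22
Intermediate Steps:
s = 4 (s = 12 - 8 = 4)
x = 596 (x = 8 - 4*21*(-14)/2 = 8 - 42*(-14) = 8 - 1/2*(-1176) = 8 + 588 = 596)
R = -2092/9649 (R = 2092/(-9649) = 2092*(-1/9649) = -2092/9649 ≈ -0.21681)
x - R = 596 - 1*(-2092/9649) = 596 + 2092/9649 = 5752896/9649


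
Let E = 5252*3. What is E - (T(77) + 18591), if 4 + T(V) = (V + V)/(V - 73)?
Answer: -5739/2 ≈ -2869.5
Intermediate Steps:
T(V) = -4 + 2*V/(-73 + V) (T(V) = -4 + (V + V)/(V - 73) = -4 + (2*V)/(-73 + V) = -4 + 2*V/(-73 + V))
E = 15756
E - (T(77) + 18591) = 15756 - (2*(146 - 1*77)/(-73 + 77) + 18591) = 15756 - (2*(146 - 77)/4 + 18591) = 15756 - (2*(¼)*69 + 18591) = 15756 - (69/2 + 18591) = 15756 - 1*37251/2 = 15756 - 37251/2 = -5739/2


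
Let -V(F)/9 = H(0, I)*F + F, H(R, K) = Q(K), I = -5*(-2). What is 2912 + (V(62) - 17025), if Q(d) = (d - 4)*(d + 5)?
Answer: -64891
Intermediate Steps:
I = 10
Q(d) = (-4 + d)*(5 + d)
H(R, K) = -20 + K + K²
V(F) = -819*F (V(F) = -9*((-20 + 10 + 10²)*F + F) = -9*((-20 + 10 + 100)*F + F) = -9*(90*F + F) = -819*F)
2912 + (V(62) - 17025) = 2912 + (-819*62 - 17025) = 2912 + (-50778 - 17025) = 2912 - 67803 = -64891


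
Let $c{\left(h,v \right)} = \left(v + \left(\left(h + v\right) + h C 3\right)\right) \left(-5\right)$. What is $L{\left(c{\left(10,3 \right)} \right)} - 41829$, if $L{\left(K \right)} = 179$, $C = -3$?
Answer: $-41650$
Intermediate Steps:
$c{\left(h,v \right)} = - 10 v + 40 h$ ($c{\left(h,v \right)} = \left(v + \left(\left(h + v\right) + h \left(-3\right) 3\right)\right) \left(-5\right) = \left(v + \left(\left(h + v\right) + - 3 h 3\right)\right) \left(-5\right) = \left(v - \left(- v + 8 h\right)\right) \left(-5\right) = \left(- 8 h + 2 v\right) \left(-5\right) = - 10 v + 40 h$)
$L{\left(c{\left(10,3 \right)} \right)} - 41829 = 179 - 41829 = -41650$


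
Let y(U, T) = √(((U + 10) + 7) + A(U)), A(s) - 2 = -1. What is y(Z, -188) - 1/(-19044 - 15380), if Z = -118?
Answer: 1/34424 + 10*I ≈ 2.9049e-5 + 10.0*I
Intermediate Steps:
A(s) = 1 (A(s) = 2 - 1 = 1)
y(U, T) = √(18 + U) (y(U, T) = √(((U + 10) + 7) + 1) = √(((10 + U) + 7) + 1) = √((17 + U) + 1) = √(18 + U))
y(Z, -188) - 1/(-19044 - 15380) = √(18 - 118) - 1/(-19044 - 15380) = √(-100) - 1/(-34424) = 10*I - 1*(-1/34424) = 10*I + 1/34424 = 1/34424 + 10*I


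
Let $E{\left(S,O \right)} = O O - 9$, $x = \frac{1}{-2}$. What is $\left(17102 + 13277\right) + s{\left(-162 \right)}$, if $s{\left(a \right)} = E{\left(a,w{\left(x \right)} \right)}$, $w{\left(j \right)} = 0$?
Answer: $30370$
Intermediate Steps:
$x = - \frac{1}{2} \approx -0.5$
$E{\left(S,O \right)} = -9 + O^{2}$ ($E{\left(S,O \right)} = O^{2} - 9 = -9 + O^{2}$)
$s{\left(a \right)} = -9$ ($s{\left(a \right)} = -9 + 0^{2} = -9 + 0 = -9$)
$\left(17102 + 13277\right) + s{\left(-162 \right)} = \left(17102 + 13277\right) - 9 = 30379 - 9 = 30370$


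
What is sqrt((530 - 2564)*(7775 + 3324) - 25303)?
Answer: I*sqrt(22600669) ≈ 4754.0*I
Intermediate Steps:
sqrt((530 - 2564)*(7775 + 3324) - 25303) = sqrt(-2034*11099 - 25303) = sqrt(-22575366 - 25303) = sqrt(-22600669) = I*sqrt(22600669)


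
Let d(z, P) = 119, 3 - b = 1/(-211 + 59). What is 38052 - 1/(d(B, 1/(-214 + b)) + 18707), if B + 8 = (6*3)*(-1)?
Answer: 716366951/18826 ≈ 38052.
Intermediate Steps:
b = 457/152 (b = 3 - 1/(-211 + 59) = 3 - 1/(-152) = 3 - 1*(-1/152) = 3 + 1/152 = 457/152 ≈ 3.0066)
B = -26 (B = -8 + (6*3)*(-1) = -8 + 18*(-1) = -8 - 18 = -26)
38052 - 1/(d(B, 1/(-214 + b)) + 18707) = 38052 - 1/(119 + 18707) = 38052 - 1/18826 = 716366951/18826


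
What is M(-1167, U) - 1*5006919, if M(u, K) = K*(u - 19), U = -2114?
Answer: -2499715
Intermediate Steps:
M(u, K) = K*(-19 + u)
M(-1167, U) - 1*5006919 = -2114*(-19 - 1167) - 1*5006919 = -2114*(-1186) - 5006919 = 2507204 - 5006919 = -2499715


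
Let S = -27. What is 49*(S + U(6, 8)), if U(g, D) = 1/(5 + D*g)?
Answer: -70070/53 ≈ -1322.1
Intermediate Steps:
49*(S + U(6, 8)) = 49*(-27 + 1/(5 + 8*6)) = 49*(-27 + 1/(5 + 48)) = 49*(-27 + 1/53) = 49*(-1430/53) = -70070/53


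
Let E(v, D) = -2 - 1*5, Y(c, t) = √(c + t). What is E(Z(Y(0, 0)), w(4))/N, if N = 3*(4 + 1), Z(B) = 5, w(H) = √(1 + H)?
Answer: -7/15 ≈ -0.46667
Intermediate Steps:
E(v, D) = -7 (E(v, D) = -2 - 5 = -7)
N = 15 (N = 3*5 = 15)
E(Z(Y(0, 0)), w(4))/N = -7/15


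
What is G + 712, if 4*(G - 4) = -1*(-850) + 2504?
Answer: 3109/2 ≈ 1554.5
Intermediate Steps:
G = 1685/2 (G = 4 + (-1*(-850) + 2504)/4 = 4 + (850 + 2504)/4 = 4 + (1/4)*3354 = 4 + 1677/2 = 1685/2 ≈ 842.50)
G + 712 = 1685/2 + 712 = 3109/2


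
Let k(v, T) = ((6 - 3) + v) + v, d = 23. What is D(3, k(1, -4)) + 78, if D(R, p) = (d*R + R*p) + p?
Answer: 167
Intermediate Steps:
k(v, T) = 3 + 2*v (k(v, T) = (3 + v) + v = 3 + 2*v)
D(R, p) = p + 23*R + R*p (D(R, p) = (23*R + R*p) + p = p + 23*R + R*p)
D(3, k(1, -4)) + 78 = ((3 + 2*1) + 23*3 + 3*(3 + 2*1)) + 78 = ((3 + 2) + 69 + 3*(3 + 2)) + 78 = (5 + 69 + 3*5) + 78 = (5 + 69 + 15) + 78 = 89 + 78 = 167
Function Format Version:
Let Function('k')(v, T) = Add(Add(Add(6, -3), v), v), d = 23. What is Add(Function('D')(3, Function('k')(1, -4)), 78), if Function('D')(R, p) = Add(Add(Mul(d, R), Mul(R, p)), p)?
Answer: 167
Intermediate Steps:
Function('k')(v, T) = Add(3, Mul(2, v)) (Function('k')(v, T) = Add(Add(3, v), v) = Add(3, Mul(2, v)))
Function('D')(R, p) = Add(p, Mul(23, R), Mul(R, p)) (Function('D')(R, p) = Add(Add(Mul(23, R), Mul(R, p)), p) = Add(p, Mul(23, R), Mul(R, p)))
Add(Function('D')(3, Function('k')(1, -4)), 78) = Add(Add(Add(3, Mul(2, 1)), Mul(23, 3), Mul(3, Add(3, Mul(2, 1)))), 78) = Add(Add(Add(3, 2), 69, Mul(3, Add(3, 2))), 78) = Add(Add(5, 69, Mul(3, 5)), 78) = Add(Add(5, 69, 15), 78) = Add(89, 78) = 167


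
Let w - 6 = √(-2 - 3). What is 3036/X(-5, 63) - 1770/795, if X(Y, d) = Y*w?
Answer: 2*(-295*√5 + 82224*I)/(265*(√5 - 6*I)) ≈ -91.085 + 33.116*I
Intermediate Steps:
w = 6 + I*√5 (w = 6 + √(-2 - 3) = 6 + √(-5) = 6 + I*√5 ≈ 6.0 + 2.2361*I)
X(Y, d) = Y*(6 + I*√5)
3036/X(-5, 63) - 1770/795 = 3036/((-5*(6 + I*√5))) - 1770/795 = 3036/(-30 - 5*I*√5) - 1770*1/795 = 3036/(-30 - 5*I*√5) - 118/53 = -118/53 + 3036/(-30 - 5*I*√5)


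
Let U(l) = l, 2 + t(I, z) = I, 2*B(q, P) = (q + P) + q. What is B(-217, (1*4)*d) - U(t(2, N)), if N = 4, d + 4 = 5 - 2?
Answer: -219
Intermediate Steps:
d = -1 (d = -4 + (5 - 2) = -4 + 3 = -1)
B(q, P) = q + P/2 (B(q, P) = ((q + P) + q)/2 = ((P + q) + q)/2 = (P + 2*q)/2 = q + P/2)
t(I, z) = -2 + I
B(-217, (1*4)*d) - U(t(2, N)) = (-217 + ((1*4)*(-1))/2) - (-2 + 2) = (-217 + (4*(-1))/2) - 1*0 = (-217 + (½)*(-4)) + 0 = (-217 - 2) + 0 = -219 + 0 = -219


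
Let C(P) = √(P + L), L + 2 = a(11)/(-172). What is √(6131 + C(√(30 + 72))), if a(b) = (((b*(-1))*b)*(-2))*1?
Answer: √(45344876 + 86*√86*√(-293 + 86*√102))/86 ≈ 78.317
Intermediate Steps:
a(b) = 2*b² (a(b) = (((-b)*b)*(-2))*1 = (-b²*(-2))*1 = (2*b²)*1 = 2*b²)
L = -293/86 (L = -2 + (2*11²)/(-172) = -2 + (2*121)*(-1/172) = -2 + 242*(-1/172) = -2 - 121/86 = -293/86 ≈ -3.4070)
C(P) = √(-293/86 + P) (C(P) = √(P - 293/86) = √(-293/86 + P))
√(6131 + C(√(30 + 72))) = √(6131 + √(-25198 + 7396*√(30 + 72))/86) = √(6131 + √(-25198 + 7396*√102)/86)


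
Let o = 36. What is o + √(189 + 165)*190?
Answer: 36 + 190*√354 ≈ 3610.8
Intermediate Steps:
o + √(189 + 165)*190 = 36 + √(189 + 165)*190 = 36 + √354*190 = 36 + 190*√354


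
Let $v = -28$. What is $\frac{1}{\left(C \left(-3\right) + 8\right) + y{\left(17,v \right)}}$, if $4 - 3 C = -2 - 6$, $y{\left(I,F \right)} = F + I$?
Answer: $- \frac{1}{15} \approx -0.066667$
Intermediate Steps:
$C = 4$ ($C = \frac{4}{3} - \frac{-2 - 6}{3} = \frac{4}{3} - - \frac{8}{3} = \frac{4}{3} + \frac{8}{3} = 4$)
$\frac{1}{\left(C \left(-3\right) + 8\right) + y{\left(17,v \right)}} = \frac{1}{\left(4 \left(-3\right) + 8\right) + \left(-28 + 17\right)} = \frac{1}{\left(-12 + 8\right) - 11} = \frac{1}{-4 - 11} = \frac{1}{-15} = - \frac{1}{15}$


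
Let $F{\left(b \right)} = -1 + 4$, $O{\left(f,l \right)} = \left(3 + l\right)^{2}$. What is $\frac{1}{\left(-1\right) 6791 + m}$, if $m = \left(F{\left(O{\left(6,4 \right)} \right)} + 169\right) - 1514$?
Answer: $- \frac{1}{8133} \approx -0.00012296$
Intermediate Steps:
$F{\left(b \right)} = 3$
$m = -1342$ ($m = \left(3 + 169\right) - 1514 = 172 - 1514 = -1342$)
$\frac{1}{\left(-1\right) 6791 + m} = \frac{1}{\left(-1\right) 6791 - 1342} = \frac{1}{-6791 - 1342} = \frac{1}{-8133} = - \frac{1}{8133}$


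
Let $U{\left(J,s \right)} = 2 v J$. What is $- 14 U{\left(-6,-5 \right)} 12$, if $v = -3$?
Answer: $-6048$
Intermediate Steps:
$U{\left(J,s \right)} = - 6 J$ ($U{\left(J,s \right)} = 2 \left(-3\right) J = - 6 J$)
$- 14 U{\left(-6,-5 \right)} 12 = - 14 \left(\left(-6\right) \left(-6\right)\right) 12 = \left(-14\right) 36 \cdot 12 = \left(-504\right) 12 = -6048$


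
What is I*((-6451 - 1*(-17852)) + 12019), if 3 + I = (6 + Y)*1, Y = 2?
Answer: 117100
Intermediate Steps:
I = 5 (I = -3 + (6 + 2)*1 = -3 + 8*1 = -3 + 8 = 5)
I*((-6451 - 1*(-17852)) + 12019) = 5*((-6451 - 1*(-17852)) + 12019) = 5*((-6451 + 17852) + 12019) = 5*(11401 + 12019) = 5*23420 = 117100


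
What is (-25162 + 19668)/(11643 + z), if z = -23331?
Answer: 2747/5844 ≈ 0.47005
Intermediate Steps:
(-25162 + 19668)/(11643 + z) = (-25162 + 19668)/(11643 - 23331) = -5494/(-11688) = -5494*(-1/11688) = 2747/5844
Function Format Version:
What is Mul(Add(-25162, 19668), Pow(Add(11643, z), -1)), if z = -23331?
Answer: Rational(2747, 5844) ≈ 0.47005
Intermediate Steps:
Mul(Add(-25162, 19668), Pow(Add(11643, z), -1)) = Mul(Add(-25162, 19668), Pow(Add(11643, -23331), -1)) = Mul(-5494, Pow(-11688, -1)) = Mul(-5494, Rational(-1, 11688)) = Rational(2747, 5844)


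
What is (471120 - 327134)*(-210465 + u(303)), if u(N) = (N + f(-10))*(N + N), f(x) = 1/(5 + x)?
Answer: -19415216226/5 ≈ -3.8830e+9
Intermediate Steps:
u(N) = 2*N*(-1/5 + N) (u(N) = (N + 1/(5 - 10))*(N + N) = (N + 1/(-5))*(2*N) = (N - 1/5)*(2*N) = (-1/5 + N)*(2*N) = 2*N*(-1/5 + N))
(471120 - 327134)*(-210465 + u(303)) = (471120 - 327134)*(-210465 + (2/5)*303*(-1 + 5*303)) = 143986*(-210465 + (2/5)*303*(-1 + 1515)) = 143986*(-210465 + (2/5)*303*1514) = 143986*(-210465 + 917484/5) = 143986*(-134841/5) = -19415216226/5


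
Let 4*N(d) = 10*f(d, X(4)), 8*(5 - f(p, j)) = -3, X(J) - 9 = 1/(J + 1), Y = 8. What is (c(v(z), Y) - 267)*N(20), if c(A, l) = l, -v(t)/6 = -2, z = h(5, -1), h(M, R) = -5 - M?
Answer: -55685/16 ≈ -3480.3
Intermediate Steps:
X(J) = 9 + 1/(1 + J) (X(J) = 9 + 1/(J + 1) = 9 + 1/(1 + J))
z = -10 (z = -5 - 1*5 = -5 - 5 = -10)
f(p, j) = 43/8 (f(p, j) = 5 - 1/8*(-3) = 5 + 3/8 = 43/8)
v(t) = 12 (v(t) = -6*(-2) = 12)
N(d) = 215/16 (N(d) = (10*(43/8))/4 = (1/4)*(215/4) = 215/16)
(c(v(z), Y) - 267)*N(20) = (8 - 267)*(215/16) = -259*215/16 = -55685/16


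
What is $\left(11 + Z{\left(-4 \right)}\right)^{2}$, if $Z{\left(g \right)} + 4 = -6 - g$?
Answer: $25$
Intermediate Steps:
$Z{\left(g \right)} = -10 - g$ ($Z{\left(g \right)} = -4 - \left(6 + g\right) = -10 - g$)
$\left(11 + Z{\left(-4 \right)}\right)^{2} = \left(11 - 6\right)^{2} = 5^{2} = 25$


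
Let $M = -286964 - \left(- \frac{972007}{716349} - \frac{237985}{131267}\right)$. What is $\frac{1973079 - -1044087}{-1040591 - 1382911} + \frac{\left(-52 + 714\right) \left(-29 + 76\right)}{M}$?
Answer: $- \frac{7375424622160280202656}{5449604379464003428713} \approx -1.3534$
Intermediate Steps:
$M = - \frac{26983783200330778}{94032984183}$ ($M = -286964 - - \frac{298072759634}{94032984183} = -286964 + \left(\frac{237985}{131267} + \frac{972007}{716349}\right) = -286964 + \frac{298072759634}{94032984183} = - \frac{26983783200330778}{94032984183} \approx -2.8696 \cdot 10^{5}$)
$\frac{1973079 - -1044087}{-1040591 - 1382911} + \frac{\left(-52 + 714\right) \left(-29 + 76\right)}{M} = \frac{1973079 - -1044087}{-1040591 - 1382911} + \frac{\left(-52 + 714\right) \left(-29 + 76\right)}{- \frac{26983783200330778}{94032984183}} = \frac{1973079 + 1044087}{-2423502} + 662 \cdot 47 \left(- \frac{94032984183}{26983783200330778}\right) = 3017166 \left(- \frac{1}{2423502}\right) + 31114 \left(- \frac{94032984183}{26983783200330778}\right) = - \frac{502861}{403917} - \frac{1462871134934931}{13491891600165389} = - \frac{7375424622160280202656}{5449604379464003428713}$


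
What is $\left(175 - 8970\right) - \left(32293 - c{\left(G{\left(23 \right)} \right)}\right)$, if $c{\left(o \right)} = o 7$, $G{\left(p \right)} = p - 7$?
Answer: $-40976$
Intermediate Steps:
$G{\left(p \right)} = -7 + p$
$c{\left(o \right)} = 7 o$
$\left(175 - 8970\right) - \left(32293 - c{\left(G{\left(23 \right)} \right)}\right) = \left(175 - 8970\right) - \left(32293 - 7 \left(-7 + 23\right)\right) = \left(175 - 8970\right) - \left(32293 - 7 \cdot 16\right) = -8795 - \left(32293 - 112\right) = -8795 - 32181 = -40976$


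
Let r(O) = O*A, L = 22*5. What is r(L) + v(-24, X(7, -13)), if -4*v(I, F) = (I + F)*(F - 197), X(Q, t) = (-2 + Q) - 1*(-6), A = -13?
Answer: -4069/2 ≈ -2034.5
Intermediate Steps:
X(Q, t) = 4 + Q (X(Q, t) = (-2 + Q) + 6 = 4 + Q)
L = 110
r(O) = -13*O (r(O) = O*(-13) = -13*O)
v(I, F) = -(-197 + F)*(F + I)/4 (v(I, F) = -(I + F)*(F - 197)/4 = -(F + I)*(-197 + F)/4 = -(-197 + F)*(F + I)/4)
r(L) + v(-24, X(7, -13)) = -13*110 + (-(4 + 7)**2/4 + 197*(4 + 7)/4 + (197/4)*(-24) - 1/4*(4 + 7)*(-24)) = -1430 + (-1/4*11**2 + (197/4)*11 - 1182 - 1/4*11*(-24)) = -1430 + (-1/4*121 + 2167/4 - 1182 + 66) = -1430 + (-121/4 + 2167/4 - 1182 + 66) = -1430 - 1209/2 = -4069/2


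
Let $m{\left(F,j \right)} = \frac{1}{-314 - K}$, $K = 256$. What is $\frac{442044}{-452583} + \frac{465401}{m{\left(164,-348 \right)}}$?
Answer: $- \frac{13340063498706}{50287} \approx -2.6528 \cdot 10^{8}$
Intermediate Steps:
$m{\left(F,j \right)} = - \frac{1}{570}$ ($m{\left(F,j \right)} = \frac{1}{-314 - 256} = \frac{1}{-570} = - \frac{1}{570}$)
$\frac{442044}{-452583} + \frac{465401}{m{\left(164,-348 \right)}} = \frac{442044}{-452583} + \frac{465401}{- \frac{1}{570}} = 442044 \left(- \frac{1}{452583}\right) + 465401 \left(-570\right) = - \frac{49116}{50287} - 265278570 = - \frac{13340063498706}{50287}$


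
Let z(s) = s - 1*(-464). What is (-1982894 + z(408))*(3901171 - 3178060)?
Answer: -1433221910442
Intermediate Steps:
z(s) = 464 + s (z(s) = s + 464 = 464 + s)
(-1982894 + z(408))*(3901171 - 3178060) = (-1982894 + (464 + 408))*(3901171 - 3178060) = (-1982894 + 872)*723111 = -1982022*723111 = -1433221910442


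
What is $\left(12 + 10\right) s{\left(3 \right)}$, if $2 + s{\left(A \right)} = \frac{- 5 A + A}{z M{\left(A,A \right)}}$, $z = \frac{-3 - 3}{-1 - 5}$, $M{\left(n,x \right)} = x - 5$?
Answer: $88$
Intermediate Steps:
$M{\left(n,x \right)} = -5 + x$
$z = 1$ ($z = - \frac{6}{-6} = \left(-6\right) \left(- \frac{1}{6}\right) = 1$)
$s{\left(A \right)} = -2 - \frac{4 A}{-5 + A}$ ($s{\left(A \right)} = -2 + \frac{- 5 A + A}{1 \left(-5 + A\right)} = -2 + \frac{\left(-4\right) A}{-5 + A} = -2 - \frac{4 A}{-5 + A}$)
$\left(12 + 10\right) s{\left(3 \right)} = \left(12 + 10\right) \frac{2 \left(5 - 9\right)}{-5 + 3} = 22 \frac{2 \left(5 - 9\right)}{-2} = 22 \cdot 2 \left(- \frac{1}{2}\right) \left(-4\right) = 22 \cdot 4 = 88$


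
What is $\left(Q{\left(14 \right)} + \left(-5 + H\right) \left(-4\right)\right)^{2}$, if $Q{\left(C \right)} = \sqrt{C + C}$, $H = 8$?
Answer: $172 - 48 \sqrt{7} \approx 45.004$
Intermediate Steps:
$Q{\left(C \right)} = \sqrt{2} \sqrt{C}$ ($Q{\left(C \right)} = \sqrt{2 C} = \sqrt{2} \sqrt{C}$)
$\left(Q{\left(14 \right)} + \left(-5 + H\right) \left(-4\right)\right)^{2} = \left(\sqrt{2} \sqrt{14} + \left(-5 + 8\right) \left(-4\right)\right)^{2} = \left(2 \sqrt{7} + 3 \left(-4\right)\right)^{2} = \left(2 \sqrt{7} - 12\right)^{2} = \left(-12 + 2 \sqrt{7}\right)^{2}$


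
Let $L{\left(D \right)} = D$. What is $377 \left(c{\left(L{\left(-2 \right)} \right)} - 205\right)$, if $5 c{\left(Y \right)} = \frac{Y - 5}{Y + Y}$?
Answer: $- \frac{1543061}{20} \approx -77153.0$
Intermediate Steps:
$c{\left(Y \right)} = \frac{-5 + Y}{10 Y}$ ($c{\left(Y \right)} = \frac{\left(Y - 5\right) \frac{1}{Y + Y}}{5} = \frac{\left(-5 + Y\right) \frac{1}{2 Y}}{5} = \frac{\frac{1}{2} \frac{1}{Y} \left(-5 + Y\right)}{5} = \frac{-5 + Y}{10 Y}$)
$377 \left(c{\left(L{\left(-2 \right)} \right)} - 205\right) = 377 \left(\frac{-5 - 2}{10 \left(-2\right)} - 205\right) = 377 \left(\frac{1}{10} \left(- \frac{1}{2}\right) \left(-7\right) - 205\right) = 377 \left(\frac{7}{20} - 205\right) = 377 \left(- \frac{4093}{20}\right) = - \frac{1543061}{20}$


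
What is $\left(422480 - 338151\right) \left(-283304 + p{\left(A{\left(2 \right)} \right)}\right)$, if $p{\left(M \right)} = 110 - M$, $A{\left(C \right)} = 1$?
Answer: $-23881551155$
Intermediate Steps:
$\left(422480 - 338151\right) \left(-283304 + p{\left(A{\left(2 \right)} \right)}\right) = \left(422480 - 338151\right) \left(-283304 + \left(110 - 1\right)\right) = 84329 \left(-283304 + \left(110 - 1\right)\right) = 84329 \left(-283304 + 109\right) = 84329 \left(-283195\right) = -23881551155$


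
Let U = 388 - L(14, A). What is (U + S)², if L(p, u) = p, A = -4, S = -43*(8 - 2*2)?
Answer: 40804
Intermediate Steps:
S = -172 (S = -43*(8 - 1*4) = -43*(8 - 4) = -43*4 = -172)
U = 374 (U = 388 - 1*14 = 388 - 14 = 374)
(U + S)² = (374 - 172)² = 202² = 40804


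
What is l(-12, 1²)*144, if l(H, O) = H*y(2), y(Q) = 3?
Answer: -5184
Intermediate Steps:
l(H, O) = 3*H (l(H, O) = H*3 = 3*H)
l(-12, 1²)*144 = (3*(-12))*144 = -36*144 = -5184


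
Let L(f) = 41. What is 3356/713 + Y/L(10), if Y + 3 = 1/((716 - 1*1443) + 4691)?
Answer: 536952261/115879612 ≈ 4.6337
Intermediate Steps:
Y = -11891/3964 (Y = -3 + 1/((716 - 1*1443) + 4691) = -3 + 1/((716 - 1443) + 4691) = -3 + 1/(-727 + 4691) = -3 + 1/3964 = -11891/3964 ≈ -2.9997)
3356/713 + Y/L(10) = 3356/713 - 11891/3964/41 = 3356*(1/713) - 11891/3964*1/41 = 3356/713 - 11891/162524 = 536952261/115879612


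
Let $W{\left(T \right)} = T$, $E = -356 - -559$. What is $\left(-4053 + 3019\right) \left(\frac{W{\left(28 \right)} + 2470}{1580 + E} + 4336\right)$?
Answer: $- \frac{7996527924}{1783} \approx -4.4849 \cdot 10^{6}$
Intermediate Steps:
$E = 203$ ($E = -356 + 559 = 203$)
$\left(-4053 + 3019\right) \left(\frac{W{\left(28 \right)} + 2470}{1580 + E} + 4336\right) = \left(-4053 + 3019\right) \left(\frac{28 + 2470}{1580 + 203} + 4336\right) = - 1034 \left(\frac{2498}{1783} + 4336\right) = \left(-1034\right) \frac{7733586}{1783} = - \frac{7996527924}{1783}$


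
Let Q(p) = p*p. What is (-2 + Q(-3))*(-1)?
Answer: -7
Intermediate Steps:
Q(p) = p²
(-2 + Q(-3))*(-1) = (-2 + (-3)²)*(-1) = (-2 + 9)*(-1) = 7*(-1) = -7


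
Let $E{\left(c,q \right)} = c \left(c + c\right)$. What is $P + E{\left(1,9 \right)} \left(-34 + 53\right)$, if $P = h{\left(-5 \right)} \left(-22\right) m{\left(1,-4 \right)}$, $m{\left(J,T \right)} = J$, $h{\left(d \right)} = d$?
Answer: $148$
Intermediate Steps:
$E{\left(c,q \right)} = 2 c^{2}$ ($E{\left(c,q \right)} = c 2 c = 2 c^{2}$)
$P = 110$ ($P = \left(-5\right) \left(-22\right) 1 = 110 \cdot 1 = 110$)
$P + E{\left(1,9 \right)} \left(-34 + 53\right) = 110 + 2 \cdot 1^{2} \left(-34 + 53\right) = 110 + 2 \cdot 1 \cdot 19 = 110 + 2 \cdot 19 = 110 + 38 = 148$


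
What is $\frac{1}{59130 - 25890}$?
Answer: $\frac{1}{33240} \approx 3.0084 \cdot 10^{-5}$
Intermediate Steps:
$\frac{1}{59130 - 25890} = \frac{1}{33240}$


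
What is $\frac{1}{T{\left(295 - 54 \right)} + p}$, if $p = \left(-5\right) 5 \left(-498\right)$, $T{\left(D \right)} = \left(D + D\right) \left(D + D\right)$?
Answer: $\frac{1}{244774} \approx 4.0854 \cdot 10^{-6}$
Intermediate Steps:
$T{\left(D \right)} = 4 D^{2}$ ($T{\left(D \right)} = 2 D 2 D = 4 D^{2}$)
$p = 12450$ ($p = \left(-25\right) \left(-498\right) = 12450$)
$\frac{1}{T{\left(295 - 54 \right)} + p} = \frac{1}{4 \left(295 - 54\right)^{2} + 12450} = \frac{1}{4 \cdot 241^{2} + 12450} = \frac{1}{4 \cdot 58081 + 12450} = \frac{1}{232324 + 12450} = \frac{1}{244774}$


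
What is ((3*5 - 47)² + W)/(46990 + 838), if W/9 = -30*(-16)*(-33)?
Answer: -35384/11957 ≈ -2.9593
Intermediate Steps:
W = -142560 (W = 9*(-30*(-16)*(-33)) = 9*(480*(-33)) = 9*(-15840) = -142560)
((3*5 - 47)² + W)/(46990 + 838) = ((3*5 - 47)² - 142560)/(46990 + 838) = ((15 - 47)² - 142560)/47828 = ((-32)² - 142560)*(1/47828) = (1024 - 142560)*(1/47828) = -141536*1/47828 = -35384/11957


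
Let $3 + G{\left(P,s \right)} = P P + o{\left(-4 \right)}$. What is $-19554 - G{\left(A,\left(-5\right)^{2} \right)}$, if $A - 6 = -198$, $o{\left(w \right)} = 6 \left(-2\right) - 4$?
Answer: $-56399$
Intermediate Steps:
$o{\left(w \right)} = -16$ ($o{\left(w \right)} = -12 - 4 = -16$)
$A = -192$ ($A = 6 - 198 = -192$)
$G{\left(P,s \right)} = -19 + P^{2}$ ($G{\left(P,s \right)} = -3 + \left(P P - 16\right) = -3 + \left(P^{2} - 16\right) = -3 + \left(-16 + P^{2}\right) = -19 + P^{2}$)
$-19554 - G{\left(A,\left(-5\right)^{2} \right)} = -19554 - \left(-19 + \left(-192\right)^{2}\right) = -19554 - \left(-19 + 36864\right) = -19554 - 36845 = -56399$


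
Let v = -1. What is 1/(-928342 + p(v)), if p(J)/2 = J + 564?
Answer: -1/927216 ≈ -1.0785e-6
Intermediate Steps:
p(J) = 1128 + 2*J (p(J) = 2*(J + 564) = 2*(564 + J) = 1128 + 2*J)
1/(-928342 + p(v)) = 1/(-928342 + (1128 + 2*(-1))) = 1/(-928342 + (1128 - 2)) = 1/(-928342 + 1126) = 1/(-927216) = -1/927216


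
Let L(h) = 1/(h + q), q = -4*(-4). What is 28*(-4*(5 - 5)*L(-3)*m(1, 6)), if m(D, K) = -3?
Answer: 0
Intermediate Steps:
q = 16
L(h) = 1/(16 + h) (L(h) = 1/(h + 16) = 1/(16 + h))
28*(-4*(5 - 5)*L(-3)*m(1, 6)) = 28*(-4*(5 - 5)*-3/(16 - 3)) = 28*(-0*-3/13) = 28*(-0*(1/13)*(-3)) = 28*(-0*(-3)/13) = 28*(-4*0) = 28*0 = 0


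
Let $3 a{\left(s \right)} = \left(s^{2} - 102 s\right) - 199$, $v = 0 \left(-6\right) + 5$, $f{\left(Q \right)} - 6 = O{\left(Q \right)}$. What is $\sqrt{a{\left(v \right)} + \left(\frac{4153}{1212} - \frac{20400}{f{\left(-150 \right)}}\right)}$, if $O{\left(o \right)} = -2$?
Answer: $\frac{i \sqrt{1955375049}}{606} \approx 72.97 i$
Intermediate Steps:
$f{\left(Q \right)} = 4$ ($f{\left(Q \right)} = 6 - 2 = 4$)
$v = 5$ ($v = 0 + 5 = 5$)
$a{\left(s \right)} = - \frac{199}{3} - 34 s + \frac{s^{2}}{3}$ ($a{\left(s \right)} = \frac{\left(s^{2} - 102 s\right) - 199}{3} = \frac{-199 + s^{2} - 102 s}{3} = - \frac{199}{3} - 34 s + \frac{s^{2}}{3}$)
$\sqrt{a{\left(v \right)} + \left(\frac{4153}{1212} - \frac{20400}{f{\left(-150 \right)}}\right)} = \sqrt{\left(- \frac{199}{3} - 170 + \frac{5^{2}}{3}\right) + \left(\frac{4153}{1212} - \frac{20400}{4}\right)} = \sqrt{\left(- \frac{199}{3} - 170 + \frac{1}{3} \cdot 25\right) + \left(4153 \cdot \frac{1}{1212} - 5100\right)} = \sqrt{\left(- \frac{199}{3} - 170 + \frac{25}{3}\right) + \left(\frac{4153}{1212} - 5100\right)} = \sqrt{-228 - \frac{6177047}{1212}} = \sqrt{- \frac{6453383}{1212}} = \frac{i \sqrt{1955375049}}{606}$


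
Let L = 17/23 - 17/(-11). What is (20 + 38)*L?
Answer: 33524/253 ≈ 132.51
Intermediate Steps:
L = 578/253 (L = 17*(1/23) - 17*(-1/11) = 17/23 + 17/11 = 578/253 ≈ 2.2846)
(20 + 38)*L = (20 + 38)*(578/253) = 58*(578/253) = 33524/253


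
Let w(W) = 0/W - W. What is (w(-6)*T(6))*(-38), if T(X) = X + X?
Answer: -2736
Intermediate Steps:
T(X) = 2*X
w(W) = -W (w(W) = 0 - W = -W)
(w(-6)*T(6))*(-38) = ((-1*(-6))*(2*6))*(-38) = (6*12)*(-38) = 72*(-38) = -2736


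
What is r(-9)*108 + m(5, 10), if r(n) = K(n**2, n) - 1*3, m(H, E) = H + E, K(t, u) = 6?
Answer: 339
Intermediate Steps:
m(H, E) = E + H
r(n) = 3 (r(n) = 6 - 1*3 = 6 - 3 = 3)
r(-9)*108 + m(5, 10) = 3*108 + (10 + 5) = 324 + 15 = 339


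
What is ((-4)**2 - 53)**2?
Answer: 1369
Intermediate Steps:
((-4)**2 - 53)**2 = (16 - 53)**2 = (-37)**2 = 1369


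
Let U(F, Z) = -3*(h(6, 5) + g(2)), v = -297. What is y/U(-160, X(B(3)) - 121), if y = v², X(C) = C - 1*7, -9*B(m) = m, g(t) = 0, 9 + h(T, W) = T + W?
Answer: -29403/2 ≈ -14702.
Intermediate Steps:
h(T, W) = -9 + T + W (h(T, W) = -9 + (T + W) = -9 + T + W)
B(m) = -m/9
X(C) = -7 + C (X(C) = C - 7 = -7 + C)
U(F, Z) = -6 (U(F, Z) = -3*((-9 + 6 + 5) + 0) = -3*(2 + 0) = -3*2 = -6)
y = 88209 (y = (-297)² = 88209)
y/U(-160, X(B(3)) - 121) = 88209/(-6) = 88209*(-⅙) = -29403/2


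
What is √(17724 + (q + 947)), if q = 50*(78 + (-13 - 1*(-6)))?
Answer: 3*√2469 ≈ 149.07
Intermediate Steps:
q = 3550 (q = 50*(78 + (-13 + 6)) = 50*(78 - 7) = 50*71 = 3550)
√(17724 + (q + 947)) = √(17724 + (3550 + 947)) = √(17724 + 4497) = √22221 = 3*√2469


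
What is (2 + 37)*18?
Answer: 702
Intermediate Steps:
(2 + 37)*18 = 39*18 = 702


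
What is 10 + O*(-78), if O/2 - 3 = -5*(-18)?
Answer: -14498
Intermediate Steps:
O = 186 (O = 6 + 2*(-5*(-18)) = 6 + 2*90 = 6 + 180 = 186)
10 + O*(-78) = 10 + 186*(-78) = 10 - 14508 = -14498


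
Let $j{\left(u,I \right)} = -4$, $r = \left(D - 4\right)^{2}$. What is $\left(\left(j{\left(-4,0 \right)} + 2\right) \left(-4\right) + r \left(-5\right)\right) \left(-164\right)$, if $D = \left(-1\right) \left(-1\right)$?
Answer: $6068$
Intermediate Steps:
$D = 1$
$r = 9$ ($r = \left(1 - 4\right)^{2} = \left(-3\right)^{2} = 9$)
$\left(\left(j{\left(-4,0 \right)} + 2\right) \left(-4\right) + r \left(-5\right)\right) \left(-164\right) = \left(\left(-4 + 2\right) \left(-4\right) + 9 \left(-5\right)\right) \left(-164\right) = \left(\left(-2\right) \left(-4\right) - 45\right) \left(-164\right) = \left(8 - 45\right) \left(-164\right) = \left(-37\right) \left(-164\right) = 6068$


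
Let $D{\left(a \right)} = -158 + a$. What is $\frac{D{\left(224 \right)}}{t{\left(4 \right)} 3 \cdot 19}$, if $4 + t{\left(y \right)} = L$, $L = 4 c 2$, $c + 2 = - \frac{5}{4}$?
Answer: $- \frac{11}{285} \approx -0.038597$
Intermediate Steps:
$c = - \frac{13}{4}$ ($c = -2 - \frac{5}{4} = - \frac{13}{4} \approx -3.25$)
$L = -26$ ($L = 4 \left(- \frac{13}{4}\right) 2 = \left(-13\right) 2 = -26$)
$t{\left(y \right)} = -30$ ($t{\left(y \right)} = -4 - 26 = -30$)
$\frac{D{\left(224 \right)}}{t{\left(4 \right)} 3 \cdot 19} = \frac{-158 + 224}{\left(-30\right) 3 \cdot 19} = \frac{66}{\left(-90\right) 19} = \frac{66}{-1710} = 66 \left(- \frac{1}{1710}\right) = - \frac{11}{285}$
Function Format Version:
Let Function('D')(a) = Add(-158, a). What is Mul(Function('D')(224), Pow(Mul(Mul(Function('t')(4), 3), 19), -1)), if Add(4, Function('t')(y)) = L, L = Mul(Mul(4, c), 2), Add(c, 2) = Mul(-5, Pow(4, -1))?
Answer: Rational(-11, 285) ≈ -0.038597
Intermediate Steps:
c = Rational(-13, 4) (c = Add(-2, Mul(-5, Pow(4, -1))) = Add(-2, Mul(-5, Rational(1, 4))) = Add(-2, Rational(-5, 4)) = Rational(-13, 4) ≈ -3.2500)
L = -26 (L = Mul(Mul(4, Rational(-13, 4)), 2) = Mul(-13, 2) = -26)
Function('t')(y) = -30 (Function('t')(y) = Add(-4, -26) = -30)
Mul(Function('D')(224), Pow(Mul(Mul(Function('t')(4), 3), 19), -1)) = Mul(Add(-158, 224), Pow(Mul(Mul(-30, 3), 19), -1)) = Mul(66, Pow(Mul(-90, 19), -1)) = Mul(66, Pow(-1710, -1)) = Mul(66, Rational(-1, 1710)) = Rational(-11, 285)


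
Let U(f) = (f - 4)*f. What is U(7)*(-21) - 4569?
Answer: -5010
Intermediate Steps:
U(f) = f*(-4 + f) (U(f) = (-4 + f)*f = f*(-4 + f))
U(7)*(-21) - 4569 = (7*(-4 + 7))*(-21) - 4569 = (7*3)*(-21) - 4569 = 21*(-21) - 4569 = -441 - 4569 = -5010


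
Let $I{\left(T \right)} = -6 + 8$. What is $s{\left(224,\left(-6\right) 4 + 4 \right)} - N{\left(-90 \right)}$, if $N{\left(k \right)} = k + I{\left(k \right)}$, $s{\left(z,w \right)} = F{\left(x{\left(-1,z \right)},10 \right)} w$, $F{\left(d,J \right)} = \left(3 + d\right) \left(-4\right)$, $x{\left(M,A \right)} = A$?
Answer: $18248$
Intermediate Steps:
$I{\left(T \right)} = 2$
$F{\left(d,J \right)} = -12 - 4 d$
$s{\left(z,w \right)} = w \left(-12 - 4 z\right)$ ($s{\left(z,w \right)} = \left(-12 - 4 z\right) w = w \left(-12 - 4 z\right)$)
$N{\left(k \right)} = 2 + k$ ($N{\left(k \right)} = k + 2 = 2 + k$)
$s{\left(224,\left(-6\right) 4 + 4 \right)} - N{\left(-90 \right)} = - 4 \left(\left(-6\right) 4 + 4\right) \left(3 + 224\right) - \left(2 - 90\right) = \left(-4\right) \left(-24 + 4\right) 227 - -88 = \left(-4\right) \left(-20\right) 227 + 88 = 18160 + 88 = 18248$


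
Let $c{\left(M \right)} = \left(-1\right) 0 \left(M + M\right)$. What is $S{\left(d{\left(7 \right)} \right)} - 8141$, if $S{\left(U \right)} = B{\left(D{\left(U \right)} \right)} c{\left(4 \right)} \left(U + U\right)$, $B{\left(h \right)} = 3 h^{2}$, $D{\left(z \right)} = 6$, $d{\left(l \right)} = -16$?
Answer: $-8141$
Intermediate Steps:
$c{\left(M \right)} = 0$ ($c{\left(M \right)} = 0 \cdot 2 M = 0$)
$S{\left(U \right)} = 0$ ($S{\left(U \right)} = 3 \cdot 6^{2} \cdot 0 \left(U + U\right) = 3 \cdot 36 \cdot 0 \cdot 2 U = 108 \cdot 0 \cdot 2 U = 0 \cdot 2 U = 0$)
$S{\left(d{\left(7 \right)} \right)} - 8141 = 0 - 8141 = -8141$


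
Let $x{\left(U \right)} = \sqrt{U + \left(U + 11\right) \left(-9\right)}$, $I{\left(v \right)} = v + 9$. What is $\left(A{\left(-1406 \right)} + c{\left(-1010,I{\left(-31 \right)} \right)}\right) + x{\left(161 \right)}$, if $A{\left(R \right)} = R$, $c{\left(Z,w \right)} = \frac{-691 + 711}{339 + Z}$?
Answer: $- \frac{943446}{671} + i \sqrt{1387} \approx -1406.0 + 37.242 i$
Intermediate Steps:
$I{\left(v \right)} = 9 + v$
$c{\left(Z,w \right)} = \frac{20}{339 + Z}$
$x{\left(U \right)} = \sqrt{-99 - 8 U}$ ($x{\left(U \right)} = \sqrt{U + \left(11 + U\right) \left(-9\right)} = \sqrt{U - \left(99 + 9 U\right)} = \sqrt{-99 - 8 U}$)
$\left(A{\left(-1406 \right)} + c{\left(-1010,I{\left(-31 \right)} \right)}\right) + x{\left(161 \right)} = \left(-1406 + \frac{20}{339 - 1010}\right) + \sqrt{-99 - 1288} = \left(-1406 + \frac{20}{-671}\right) + \sqrt{-99 - 1288} = \left(-1406 + 20 \left(- \frac{1}{671}\right)\right) + \sqrt{-1387} = \left(-1406 - \frac{20}{671}\right) + i \sqrt{1387} = - \frac{943446}{671} + i \sqrt{1387}$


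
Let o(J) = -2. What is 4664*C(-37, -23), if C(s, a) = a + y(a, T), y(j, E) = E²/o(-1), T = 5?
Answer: -165572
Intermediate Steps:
y(j, E) = -E²/2 (y(j, E) = E²/(-2) = E²*(-½) = -E²/2)
C(s, a) = -25/2 + a (C(s, a) = a - ½*5² = a - ½*25 = a - 25/2 = -25/2 + a)
4664*C(-37, -23) = 4664*(-25/2 - 23) = 4664*(-71/2) = -165572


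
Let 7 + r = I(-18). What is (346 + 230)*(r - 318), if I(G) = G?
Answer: -197568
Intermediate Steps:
r = -25 (r = -7 - 18 = -25)
(346 + 230)*(r - 318) = (346 + 230)*(-25 - 318) = 576*(-343) = -197568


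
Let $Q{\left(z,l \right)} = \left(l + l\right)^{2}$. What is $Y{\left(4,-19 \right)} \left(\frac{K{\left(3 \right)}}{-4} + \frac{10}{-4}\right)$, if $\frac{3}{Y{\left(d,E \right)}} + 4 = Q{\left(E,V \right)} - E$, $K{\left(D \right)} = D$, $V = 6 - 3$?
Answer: $- \frac{13}{68} \approx -0.19118$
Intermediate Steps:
$V = 3$ ($V = 6 - 3 = 3$)
$Q{\left(z,l \right)} = 4 l^{2}$ ($Q{\left(z,l \right)} = \left(2 l\right)^{2} = 4 l^{2}$)
$Y{\left(d,E \right)} = \frac{3}{32 - E}$ ($Y{\left(d,E \right)} = \frac{3}{-4 - \left(-36 + E\right)} = \frac{3}{32 - E}$)
$Y{\left(4,-19 \right)} \left(\frac{K{\left(3 \right)}}{-4} + \frac{10}{-4}\right) = - \frac{3}{-32 - 19} \left(\frac{3}{-4} + \frac{10}{-4}\right) = - \frac{3}{-51} \left(3 \left(- \frac{1}{4}\right) + 10 \left(- \frac{1}{4}\right)\right) = \left(-3\right) \left(- \frac{1}{51}\right) \left(- \frac{3}{4} - \frac{5}{2}\right) = \frac{1}{17} \left(- \frac{13}{4}\right) = - \frac{13}{68}$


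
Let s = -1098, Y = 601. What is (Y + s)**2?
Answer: 247009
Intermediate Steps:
(Y + s)**2 = (601 - 1098)**2 = (-497)**2 = 247009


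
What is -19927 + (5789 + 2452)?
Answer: -11686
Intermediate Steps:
-19927 + (5789 + 2452) = -19927 + 8241 = -11686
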